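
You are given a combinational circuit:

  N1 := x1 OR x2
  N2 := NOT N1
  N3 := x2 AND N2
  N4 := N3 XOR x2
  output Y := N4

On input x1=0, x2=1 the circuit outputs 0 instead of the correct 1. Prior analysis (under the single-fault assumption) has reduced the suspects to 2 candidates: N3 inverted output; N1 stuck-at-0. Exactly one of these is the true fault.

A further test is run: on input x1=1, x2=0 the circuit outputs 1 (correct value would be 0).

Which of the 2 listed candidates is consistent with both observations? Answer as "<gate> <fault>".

Evaluate each candidate on input x1=1, x2=0:
  N3 inverted output: N1=1, N2=0, N3=1 [inverted output], N4=1 → 1 — matches
  N1 stuck-at-0: N1=0 [stuck-at-0], N2=1, N3=0, N4=0 → 0 — eliminated
Only N3 inverted output reproduces the observed 1.

N3 inverted output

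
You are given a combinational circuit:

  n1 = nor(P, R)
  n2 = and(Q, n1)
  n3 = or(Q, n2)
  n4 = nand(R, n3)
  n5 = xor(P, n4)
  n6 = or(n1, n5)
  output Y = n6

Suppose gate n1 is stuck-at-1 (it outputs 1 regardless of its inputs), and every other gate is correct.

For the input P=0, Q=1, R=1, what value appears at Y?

1

Propagate with n1 forced: n1=1 [stuck-at-1], n2=1, n3=1, n4=0, n5=0, n6=1.
So Y = 1. (Without the fault it would be 0.)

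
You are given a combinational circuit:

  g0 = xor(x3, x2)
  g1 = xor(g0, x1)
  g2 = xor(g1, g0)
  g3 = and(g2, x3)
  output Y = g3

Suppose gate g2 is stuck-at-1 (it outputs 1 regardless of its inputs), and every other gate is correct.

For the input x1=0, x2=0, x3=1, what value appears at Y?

1

Propagate with g2 forced: g0=1, g1=1, g2=1 [stuck-at-1], g3=1.
So Y = 1. (Without the fault it would be 0.)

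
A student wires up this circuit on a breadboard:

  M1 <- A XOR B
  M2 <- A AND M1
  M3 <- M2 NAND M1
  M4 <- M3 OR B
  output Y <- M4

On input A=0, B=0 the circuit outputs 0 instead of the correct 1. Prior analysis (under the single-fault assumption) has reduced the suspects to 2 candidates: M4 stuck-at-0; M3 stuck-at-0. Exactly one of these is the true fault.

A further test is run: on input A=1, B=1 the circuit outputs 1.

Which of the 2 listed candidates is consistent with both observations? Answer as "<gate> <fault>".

M3 stuck-at-0

Evaluate each candidate on input A=1, B=1:
  M4 stuck-at-0: M1=0, M2=0, M3=1, M4=0 [stuck-at-0] → 0 — eliminated
  M3 stuck-at-0: M1=0, M2=0, M3=0 [stuck-at-0], M4=1 → 1 — matches
Only M3 stuck-at-0 reproduces the observed 1.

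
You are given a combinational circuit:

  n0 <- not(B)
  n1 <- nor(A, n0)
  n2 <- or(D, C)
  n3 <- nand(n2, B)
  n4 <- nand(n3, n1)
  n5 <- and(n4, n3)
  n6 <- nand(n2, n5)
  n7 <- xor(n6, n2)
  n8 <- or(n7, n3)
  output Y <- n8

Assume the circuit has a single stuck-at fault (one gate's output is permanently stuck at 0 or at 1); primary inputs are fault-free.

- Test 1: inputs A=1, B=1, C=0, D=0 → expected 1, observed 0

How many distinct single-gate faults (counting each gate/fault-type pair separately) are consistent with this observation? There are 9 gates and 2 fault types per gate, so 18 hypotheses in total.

Fault-free: n0=0, n1=0, n2=0, n3=1, n4=1, n5=1, n6=1, n7=1, n8=1 → 1. Observed 0.
  n0: none of the 2 fault types match ✗
  n1: none of the 2 fault types match ✗
  n2: stuck-at-1 ✓; others ✗
  n3: none of the 2 fault types match ✗
  n4: none of the 2 fault types match ✗
  n5: none of the 2 fault types match ✗
  n6: none of the 2 fault types match ✗
  n7: none of the 2 fault types match ✗
  n8: stuck-at-0 ✓; others ✗
Consistent faults: {n2 stuck-at-1, n8 stuck-at-0} — 2 in all.

2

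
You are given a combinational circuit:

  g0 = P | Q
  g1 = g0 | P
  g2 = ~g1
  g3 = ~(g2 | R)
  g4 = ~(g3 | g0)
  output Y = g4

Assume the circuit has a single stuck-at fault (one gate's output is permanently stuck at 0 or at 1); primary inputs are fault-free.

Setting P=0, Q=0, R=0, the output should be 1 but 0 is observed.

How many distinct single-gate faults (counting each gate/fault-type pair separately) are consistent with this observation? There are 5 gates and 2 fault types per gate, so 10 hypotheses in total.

5

Fault-free: g0=0, g1=0, g2=1, g3=0, g4=1 → 1. Observed 0.
  g0 stuck-at-0: output 1 ✗
  g0 stuck-at-1: output 0 ✓
  g1 stuck-at-0: output 1 ✗
  g1 stuck-at-1: output 0 ✓
  g2 stuck-at-0: output 0 ✓
  g2 stuck-at-1: output 1 ✗
  g3 stuck-at-0: output 1 ✗
  g3 stuck-at-1: output 0 ✓
  g4 stuck-at-0: output 0 ✓
  g4 stuck-at-1: output 1 ✗
Consistent faults: {g0 stuck-at-1, g1 stuck-at-1, g2 stuck-at-0, g3 stuck-at-1, g4 stuck-at-0} — 5 in all.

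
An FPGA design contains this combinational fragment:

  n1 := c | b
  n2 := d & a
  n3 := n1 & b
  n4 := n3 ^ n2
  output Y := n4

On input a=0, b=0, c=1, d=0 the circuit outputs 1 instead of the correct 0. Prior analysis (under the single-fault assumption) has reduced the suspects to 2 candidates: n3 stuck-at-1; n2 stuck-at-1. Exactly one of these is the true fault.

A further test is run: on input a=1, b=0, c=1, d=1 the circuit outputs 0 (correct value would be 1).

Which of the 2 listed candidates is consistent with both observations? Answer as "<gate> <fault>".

Evaluate each candidate on input a=1, b=0, c=1, d=1:
  n3 stuck-at-1: n1=1, n2=1, n3=1 [stuck-at-1], n4=0 → 0 — matches
  n2 stuck-at-1: n1=1, n2=1 [stuck-at-1], n3=0, n4=1 → 1 — eliminated
Only n3 stuck-at-1 reproduces the observed 0.

n3 stuck-at-1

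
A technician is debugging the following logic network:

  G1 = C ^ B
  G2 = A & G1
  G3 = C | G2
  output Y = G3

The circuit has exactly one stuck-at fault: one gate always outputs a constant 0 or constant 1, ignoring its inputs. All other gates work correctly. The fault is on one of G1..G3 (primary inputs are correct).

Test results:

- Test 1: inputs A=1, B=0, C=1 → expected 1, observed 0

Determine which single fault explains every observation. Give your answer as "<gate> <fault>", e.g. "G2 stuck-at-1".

Fault-free values for test 1 (A=1, B=0, C=1): G1=1, G2=1, G3=1, giving Y=1. Observed 0.
Test 1: faults giving observed 0 are {G3 stuck-at-0}.
Only G3 stuck-at-0 is consistent with every test.

G3 stuck-at-0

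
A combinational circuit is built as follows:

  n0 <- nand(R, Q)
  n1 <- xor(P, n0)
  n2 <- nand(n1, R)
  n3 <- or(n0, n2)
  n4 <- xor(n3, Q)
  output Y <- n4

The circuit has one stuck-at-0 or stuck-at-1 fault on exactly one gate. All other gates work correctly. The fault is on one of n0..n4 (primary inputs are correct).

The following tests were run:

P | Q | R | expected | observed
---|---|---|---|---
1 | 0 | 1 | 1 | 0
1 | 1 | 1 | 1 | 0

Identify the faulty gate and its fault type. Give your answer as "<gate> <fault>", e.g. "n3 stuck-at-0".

n4 stuck-at-0

Fault-free values for test 1 (P=1, Q=0, R=1): n0=1, n1=0, n2=1, n3=1, n4=1, giving Y=1. Observed 0.
Test 1: faults giving observed 0 are {n0 stuck-at-0, n3 stuck-at-0, n4 stuck-at-0}.
Test 2 (P=1, Q=1, R=1): fault-free n0=0, n1=1, n2=0, n3=0, n4=1 → 1; observed 0. Eliminates n0 stuck-at-0, n3 stuck-at-0.
Only n4 stuck-at-0 is consistent with every test.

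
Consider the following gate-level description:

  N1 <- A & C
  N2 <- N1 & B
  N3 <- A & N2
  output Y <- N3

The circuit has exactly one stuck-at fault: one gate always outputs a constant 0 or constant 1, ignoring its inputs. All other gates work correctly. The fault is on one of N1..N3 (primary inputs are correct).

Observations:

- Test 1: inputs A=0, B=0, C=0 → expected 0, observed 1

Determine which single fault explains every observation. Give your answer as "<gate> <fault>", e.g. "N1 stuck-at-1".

N3 stuck-at-1

Fault-free values for test 1 (A=0, B=0, C=0): N1=0, N2=0, N3=0, giving Y=0. Observed 1.
Test 1: faults giving observed 1 are {N3 stuck-at-1}.
Only N3 stuck-at-1 is consistent with every test.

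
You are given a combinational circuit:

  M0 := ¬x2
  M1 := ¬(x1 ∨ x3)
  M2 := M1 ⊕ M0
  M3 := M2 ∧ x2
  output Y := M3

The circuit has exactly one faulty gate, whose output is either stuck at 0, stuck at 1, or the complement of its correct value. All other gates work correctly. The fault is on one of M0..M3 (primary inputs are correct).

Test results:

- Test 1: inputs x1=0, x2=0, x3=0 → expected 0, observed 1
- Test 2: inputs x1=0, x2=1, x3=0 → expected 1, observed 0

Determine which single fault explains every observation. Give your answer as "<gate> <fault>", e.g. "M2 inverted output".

Fault-free values for test 1 (x1=0, x2=0, x3=0): M0=1, M1=1, M2=0, M3=0, giving Y=0. Observed 1.
Test 1: faults giving observed 1 are {M3 stuck-at-1, M3 inverted output}.
Test 2 (x1=0, x2=1, x3=0): fault-free M0=0, M1=1, M2=1, M3=1 → 1; observed 0. Eliminates M3 stuck-at-1.
Only M3 inverted output is consistent with every test.

M3 inverted output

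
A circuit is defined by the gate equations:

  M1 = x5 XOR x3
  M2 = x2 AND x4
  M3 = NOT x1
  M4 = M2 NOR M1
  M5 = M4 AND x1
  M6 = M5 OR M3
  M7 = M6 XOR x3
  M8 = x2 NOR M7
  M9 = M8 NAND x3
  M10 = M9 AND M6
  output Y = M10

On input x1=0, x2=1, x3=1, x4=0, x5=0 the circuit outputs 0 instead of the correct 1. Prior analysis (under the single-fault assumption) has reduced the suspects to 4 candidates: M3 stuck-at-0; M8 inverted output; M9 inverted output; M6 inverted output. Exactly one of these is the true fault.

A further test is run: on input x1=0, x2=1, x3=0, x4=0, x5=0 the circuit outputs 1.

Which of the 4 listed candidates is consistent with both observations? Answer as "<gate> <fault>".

Evaluate each candidate on input x1=0, x2=1, x3=0, x4=0, x5=0:
  M3 stuck-at-0: M1=0, M2=0, M3=0 [stuck-at-0], M4=1, M5=0, M6=0, M7=0, M8=0, M9=1, M10=0 → 0 — eliminated
  M8 inverted output: M1=0, M2=0, M3=1, M4=1, M5=0, M6=1, M7=1, M8=1 [inverted output], M9=1, M10=1 → 1 — matches
  M9 inverted output: M1=0, M2=0, M3=1, M4=1, M5=0, M6=1, M7=1, M8=0, M9=0 [inverted output], M10=0 → 0 — eliminated
  M6 inverted output: M1=0, M2=0, M3=1, M4=1, M5=0, M6=0 [inverted output], M7=0, M8=0, M9=1, M10=0 → 0 — eliminated
Only M8 inverted output reproduces the observed 1.

M8 inverted output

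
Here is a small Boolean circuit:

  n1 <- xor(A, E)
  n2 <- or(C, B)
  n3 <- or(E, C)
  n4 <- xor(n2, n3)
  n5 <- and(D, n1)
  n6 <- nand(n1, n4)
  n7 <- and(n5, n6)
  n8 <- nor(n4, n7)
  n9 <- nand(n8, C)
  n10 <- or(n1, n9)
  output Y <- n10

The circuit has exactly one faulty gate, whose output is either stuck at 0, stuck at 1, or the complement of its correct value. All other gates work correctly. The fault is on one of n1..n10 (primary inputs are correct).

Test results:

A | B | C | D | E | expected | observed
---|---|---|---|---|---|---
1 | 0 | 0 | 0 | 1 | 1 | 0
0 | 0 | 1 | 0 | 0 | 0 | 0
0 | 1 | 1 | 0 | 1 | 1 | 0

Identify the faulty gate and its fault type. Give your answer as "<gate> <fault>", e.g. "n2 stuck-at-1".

Fault-free values for test 1 (A=1, B=0, C=0, D=0, E=1): n1=0, n2=0, n3=1, n4=1, n5=0, n6=1, n7=0, n8=0, n9=1, n10=1, giving Y=1. Observed 0.
Test 1: faults giving observed 0 are {n9 stuck-at-0, n9 inverted output, n10 stuck-at-0, n10 inverted output}.
Test 2 (A=0, B=0, C=1, D=0, E=0): fault-free n1=0, n2=1, n3=1, n4=0, n5=0, n6=1, n7=0, n8=1, n9=0, n10=0 → 0; observed 0. Eliminates n9 inverted output, n10 inverted output.
Test 3 (A=0, B=1, C=1, D=0, E=1): fault-free n1=1, n2=1, n3=1, n4=0, n5=0, n6=1, n7=0, n8=1, n9=0, n10=1 → 1; observed 0. Eliminates n9 stuck-at-0.
Only n10 stuck-at-0 is consistent with every test.

n10 stuck-at-0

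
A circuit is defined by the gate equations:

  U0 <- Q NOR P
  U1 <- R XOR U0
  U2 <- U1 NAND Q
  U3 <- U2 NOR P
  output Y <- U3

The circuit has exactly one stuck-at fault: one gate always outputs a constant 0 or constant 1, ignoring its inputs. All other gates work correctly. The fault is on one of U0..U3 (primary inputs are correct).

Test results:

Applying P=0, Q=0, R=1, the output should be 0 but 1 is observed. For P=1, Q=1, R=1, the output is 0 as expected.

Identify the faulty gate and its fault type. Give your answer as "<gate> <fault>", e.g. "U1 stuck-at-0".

U2 stuck-at-0

Fault-free values for test 1 (P=0, Q=0, R=1): U0=1, U1=0, U2=1, U3=0, giving Y=0. Observed 1.
Test 1: faults giving observed 1 are {U2 stuck-at-0, U3 stuck-at-1}.
Test 2 (P=1, Q=1, R=1): fault-free U0=0, U1=1, U2=0, U3=0 → 0; observed 0. Eliminates U3 stuck-at-1.
Only U2 stuck-at-0 is consistent with every test.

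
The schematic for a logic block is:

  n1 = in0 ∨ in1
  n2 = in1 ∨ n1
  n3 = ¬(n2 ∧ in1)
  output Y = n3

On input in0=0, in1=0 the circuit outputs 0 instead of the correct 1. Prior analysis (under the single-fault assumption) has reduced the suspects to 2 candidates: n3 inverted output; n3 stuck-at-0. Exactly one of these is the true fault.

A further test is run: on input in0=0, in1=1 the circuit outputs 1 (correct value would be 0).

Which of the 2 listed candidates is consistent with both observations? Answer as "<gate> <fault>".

Evaluate each candidate on input in0=0, in1=1:
  n3 inverted output: n1=1, n2=1, n3=1 [inverted output] → 1 — matches
  n3 stuck-at-0: n1=1, n2=1, n3=0 [stuck-at-0] → 0 — eliminated
Only n3 inverted output reproduces the observed 1.

n3 inverted output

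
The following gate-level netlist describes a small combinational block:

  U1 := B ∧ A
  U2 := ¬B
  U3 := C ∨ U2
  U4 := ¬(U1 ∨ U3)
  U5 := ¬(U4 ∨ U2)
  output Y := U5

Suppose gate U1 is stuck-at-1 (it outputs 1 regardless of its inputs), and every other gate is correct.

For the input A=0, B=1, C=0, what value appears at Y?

Propagate with U1 forced: U1=1 [stuck-at-1], U2=0, U3=0, U4=0, U5=1.
So Y = 1. (Without the fault it would be 0.)

1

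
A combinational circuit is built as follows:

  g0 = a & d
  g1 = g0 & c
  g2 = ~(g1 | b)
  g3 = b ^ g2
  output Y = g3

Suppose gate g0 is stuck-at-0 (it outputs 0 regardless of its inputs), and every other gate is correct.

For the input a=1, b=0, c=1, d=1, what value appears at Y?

Propagate with g0 forced: g0=0 [stuck-at-0], g1=0, g2=1, g3=1.
So Y = 1. (Without the fault it would be 0.)

1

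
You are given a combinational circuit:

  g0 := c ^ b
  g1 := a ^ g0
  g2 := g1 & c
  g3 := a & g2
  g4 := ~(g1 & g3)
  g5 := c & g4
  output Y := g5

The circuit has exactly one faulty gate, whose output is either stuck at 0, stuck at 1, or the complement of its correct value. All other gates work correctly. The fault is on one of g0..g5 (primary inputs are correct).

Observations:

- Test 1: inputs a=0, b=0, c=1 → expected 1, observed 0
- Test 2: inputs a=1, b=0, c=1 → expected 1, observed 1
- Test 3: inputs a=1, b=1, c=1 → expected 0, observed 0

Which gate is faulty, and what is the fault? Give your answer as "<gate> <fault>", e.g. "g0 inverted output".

Fault-free values for test 1 (a=0, b=0, c=1): g0=1, g1=1, g2=1, g3=0, g4=1, g5=1, giving Y=1. Observed 0.
Test 1: faults giving observed 0 are {g3 stuck-at-1, g3 inverted output, g4 stuck-at-0, g4 inverted output, g5 stuck-at-0, g5 inverted output}.
Test 2 (a=1, b=0, c=1): fault-free g0=1, g1=0, g2=0, g3=0, g4=1, g5=1 → 1; observed 1. Eliminates g4 stuck-at-0, g4 inverted output, g5 stuck-at-0, g5 inverted output.
Test 3 (a=1, b=1, c=1): fault-free g0=0, g1=1, g2=1, g3=1, g4=0, g5=0 → 0; observed 0. Eliminates g3 inverted output.
Only g3 stuck-at-1 is consistent with every test.

g3 stuck-at-1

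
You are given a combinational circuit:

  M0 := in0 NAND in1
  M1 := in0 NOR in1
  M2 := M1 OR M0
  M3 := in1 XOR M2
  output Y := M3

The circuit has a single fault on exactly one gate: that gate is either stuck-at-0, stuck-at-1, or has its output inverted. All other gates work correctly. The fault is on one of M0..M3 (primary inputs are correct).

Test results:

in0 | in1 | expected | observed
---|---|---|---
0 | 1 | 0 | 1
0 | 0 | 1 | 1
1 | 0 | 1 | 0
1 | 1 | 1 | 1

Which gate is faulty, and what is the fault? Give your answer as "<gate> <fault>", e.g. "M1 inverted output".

M0 stuck-at-0

Fault-free values for test 1 (in0=0, in1=1): M0=1, M1=0, M2=1, M3=0, giving Y=0. Observed 1.
Test 1: faults giving observed 1 are {M0 stuck-at-0, M0 inverted output, M2 stuck-at-0, M2 inverted output, M3 stuck-at-1, M3 inverted output}.
Test 2 (in0=0, in1=0): fault-free M0=1, M1=1, M2=1, M3=1 → 1; observed 1. Eliminates M2 stuck-at-0, M2 inverted output, M3 inverted output.
Test 3 (in0=1, in1=0): fault-free M0=1, M1=0, M2=1, M3=1 → 1; observed 0. Eliminates M3 stuck-at-1.
Test 4 (in0=1, in1=1): fault-free M0=0, M1=0, M2=0, M3=1 → 1; observed 1. Eliminates M0 inverted output.
Only M0 stuck-at-0 is consistent with every test.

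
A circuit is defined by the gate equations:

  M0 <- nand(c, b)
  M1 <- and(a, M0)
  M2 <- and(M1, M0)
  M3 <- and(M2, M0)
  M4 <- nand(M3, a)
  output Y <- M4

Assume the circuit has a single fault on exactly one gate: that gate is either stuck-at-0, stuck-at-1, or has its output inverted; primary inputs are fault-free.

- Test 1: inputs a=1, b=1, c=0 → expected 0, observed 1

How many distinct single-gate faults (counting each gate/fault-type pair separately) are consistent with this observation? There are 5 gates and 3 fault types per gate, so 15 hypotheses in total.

10

Fault-free: M0=1, M1=1, M2=1, M3=1, M4=0 → 0. Observed 1.
  M0: stuck-at-0, inverted output ✓; others ✗
  M1: stuck-at-0, inverted output ✓; others ✗
  M2: stuck-at-0, inverted output ✓; others ✗
  M3: stuck-at-0, inverted output ✓; others ✗
  M4: stuck-at-1, inverted output ✓; others ✗
Consistent faults: {M0 stuck-at-0, M0 inverted output, M1 stuck-at-0, M1 inverted output, M2 stuck-at-0, M2 inverted output, M3 stuck-at-0, M3 inverted output, M4 stuck-at-1, M4 inverted output} — 10 in all.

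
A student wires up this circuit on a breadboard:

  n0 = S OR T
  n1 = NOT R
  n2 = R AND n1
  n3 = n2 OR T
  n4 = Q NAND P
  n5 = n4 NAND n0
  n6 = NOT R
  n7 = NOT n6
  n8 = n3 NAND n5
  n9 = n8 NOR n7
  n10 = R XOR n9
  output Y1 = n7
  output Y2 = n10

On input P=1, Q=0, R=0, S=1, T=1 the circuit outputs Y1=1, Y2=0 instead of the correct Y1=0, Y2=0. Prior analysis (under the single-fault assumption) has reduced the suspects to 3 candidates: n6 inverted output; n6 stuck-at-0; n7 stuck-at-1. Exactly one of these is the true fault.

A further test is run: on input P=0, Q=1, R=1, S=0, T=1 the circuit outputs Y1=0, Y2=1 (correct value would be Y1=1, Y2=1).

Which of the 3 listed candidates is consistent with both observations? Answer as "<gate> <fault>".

Evaluate each candidate on input P=0, Q=1, R=1, S=0, T=1:
  n6 inverted output: n0=1, n1=0, n2=0, n3=1, n4=1, n5=0, n6=1 [inverted output], n7=0, n8=1, n9=0, n10=1 → Y1=0, Y2=1 — matches
  n6 stuck-at-0: n0=1, n1=0, n2=0, n3=1, n4=1, n5=0, n6=0 [stuck-at-0], n7=1, n8=1, n9=0, n10=1 → Y1=1, Y2=1 — eliminated
  n7 stuck-at-1: n0=1, n1=0, n2=0, n3=1, n4=1, n5=0, n6=0, n7=1 [stuck-at-1], n8=1, n9=0, n10=1 → Y1=1, Y2=1 — eliminated
Only n6 inverted output reproduces the observed Y1=0, Y2=1.

n6 inverted output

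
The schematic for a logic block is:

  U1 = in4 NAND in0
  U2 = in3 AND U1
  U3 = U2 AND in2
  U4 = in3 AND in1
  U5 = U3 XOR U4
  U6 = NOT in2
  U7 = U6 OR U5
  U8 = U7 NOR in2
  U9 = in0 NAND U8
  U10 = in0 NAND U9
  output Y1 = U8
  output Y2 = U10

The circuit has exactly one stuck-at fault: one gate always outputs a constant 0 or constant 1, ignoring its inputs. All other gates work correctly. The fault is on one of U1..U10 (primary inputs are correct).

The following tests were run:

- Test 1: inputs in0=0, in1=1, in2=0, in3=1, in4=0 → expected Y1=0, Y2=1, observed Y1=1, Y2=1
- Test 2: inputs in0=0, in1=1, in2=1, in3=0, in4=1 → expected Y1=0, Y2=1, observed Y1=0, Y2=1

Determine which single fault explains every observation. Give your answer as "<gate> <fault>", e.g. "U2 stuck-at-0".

U7 stuck-at-0

Fault-free values for test 1 (in0=0, in1=1, in2=0, in3=1, in4=0): U1=1, U2=1, U3=0, U4=1, U5=1, U6=1, U7=1, U8=0, U9=1, U10=1, giving Y1=0, Y2=1. Observed Y1=1, Y2=1.
Test 1: faults giving observed Y1=1, Y2=1 are {U7 stuck-at-0, U8 stuck-at-1}.
Test 2 (in0=0, in1=1, in2=1, in3=0, in4=1): fault-free U1=1, U2=0, U3=0, U4=0, U5=0, U6=0, U7=0, U8=0, U9=1, U10=1 → Y1=0, Y2=1; observed Y1=0, Y2=1. Eliminates U8 stuck-at-1.
Only U7 stuck-at-0 is consistent with every test.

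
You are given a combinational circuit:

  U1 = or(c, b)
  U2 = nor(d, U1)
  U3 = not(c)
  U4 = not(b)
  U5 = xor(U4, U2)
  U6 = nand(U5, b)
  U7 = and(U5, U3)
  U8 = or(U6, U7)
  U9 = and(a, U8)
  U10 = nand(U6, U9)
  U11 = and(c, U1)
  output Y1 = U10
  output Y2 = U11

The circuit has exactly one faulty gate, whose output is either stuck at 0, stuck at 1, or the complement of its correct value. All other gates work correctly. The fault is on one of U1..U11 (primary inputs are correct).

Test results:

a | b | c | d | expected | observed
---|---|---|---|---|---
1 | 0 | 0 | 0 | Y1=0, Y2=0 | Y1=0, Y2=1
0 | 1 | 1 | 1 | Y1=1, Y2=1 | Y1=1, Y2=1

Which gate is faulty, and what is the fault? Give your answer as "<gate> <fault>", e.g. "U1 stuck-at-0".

U11 stuck-at-1

Fault-free values for test 1 (a=1, b=0, c=0, d=0): U1=0, U2=1, U3=1, U4=1, U5=0, U6=1, U7=0, U8=1, U9=1, U10=0, U11=0, giving Y1=0, Y2=0. Observed Y1=0, Y2=1.
Test 1: faults giving observed Y1=0, Y2=1 are {U11 stuck-at-1, U11 inverted output}.
Test 2 (a=0, b=1, c=1, d=1): fault-free U1=1, U2=0, U3=0, U4=0, U5=0, U6=1, U7=0, U8=1, U9=0, U10=1, U11=1 → Y1=1, Y2=1; observed Y1=1, Y2=1. Eliminates U11 inverted output.
Only U11 stuck-at-1 is consistent with every test.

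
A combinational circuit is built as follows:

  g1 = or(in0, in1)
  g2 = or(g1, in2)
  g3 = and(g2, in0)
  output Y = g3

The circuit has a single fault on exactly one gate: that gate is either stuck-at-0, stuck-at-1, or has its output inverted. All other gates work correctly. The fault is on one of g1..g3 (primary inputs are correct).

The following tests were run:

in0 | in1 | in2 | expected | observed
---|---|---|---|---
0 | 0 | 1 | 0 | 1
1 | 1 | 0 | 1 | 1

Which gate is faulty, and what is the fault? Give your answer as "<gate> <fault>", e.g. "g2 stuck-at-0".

Fault-free values for test 1 (in0=0, in1=0, in2=1): g1=0, g2=1, g3=0, giving Y=0. Observed 1.
Test 1: faults giving observed 1 are {g3 stuck-at-1, g3 inverted output}.
Test 2 (in0=1, in1=1, in2=0): fault-free g1=1, g2=1, g3=1 → 1; observed 1. Eliminates g3 inverted output.
Only g3 stuck-at-1 is consistent with every test.

g3 stuck-at-1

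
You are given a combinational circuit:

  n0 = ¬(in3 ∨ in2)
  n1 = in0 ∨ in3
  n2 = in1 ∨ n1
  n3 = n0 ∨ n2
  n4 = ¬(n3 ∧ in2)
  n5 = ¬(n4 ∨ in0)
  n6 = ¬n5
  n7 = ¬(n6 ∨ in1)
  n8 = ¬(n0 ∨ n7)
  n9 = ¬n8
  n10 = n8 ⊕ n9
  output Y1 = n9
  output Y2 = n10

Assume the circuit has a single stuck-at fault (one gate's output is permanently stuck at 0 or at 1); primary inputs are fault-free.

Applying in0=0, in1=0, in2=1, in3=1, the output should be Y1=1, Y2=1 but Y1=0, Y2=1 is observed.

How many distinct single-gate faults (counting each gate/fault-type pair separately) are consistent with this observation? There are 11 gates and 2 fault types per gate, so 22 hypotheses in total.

8

Fault-free: n0=0, n1=1, n2=1, n3=1, n4=0, n5=1, n6=0, n7=1, n8=0, n9=1, n10=1 → Y1=1, Y2=1. Observed Y1=0, Y2=1.
  n0: none of the 2 fault types match ✗
  n1: stuck-at-0 ✓; others ✗
  n2: stuck-at-0 ✓; others ✗
  n3: stuck-at-0 ✓; others ✗
  n4: stuck-at-1 ✓; others ✗
  n5: stuck-at-0 ✓; others ✗
  n6: stuck-at-1 ✓; others ✗
  n7: stuck-at-0 ✓; others ✗
  n8: stuck-at-1 ✓; others ✗
  n9: none of the 2 fault types match ✗
  n10: none of the 2 fault types match ✗
Consistent faults: {n1 stuck-at-0, n2 stuck-at-0, n3 stuck-at-0, n4 stuck-at-1, n5 stuck-at-0, n6 stuck-at-1, n7 stuck-at-0, n8 stuck-at-1} — 8 in all.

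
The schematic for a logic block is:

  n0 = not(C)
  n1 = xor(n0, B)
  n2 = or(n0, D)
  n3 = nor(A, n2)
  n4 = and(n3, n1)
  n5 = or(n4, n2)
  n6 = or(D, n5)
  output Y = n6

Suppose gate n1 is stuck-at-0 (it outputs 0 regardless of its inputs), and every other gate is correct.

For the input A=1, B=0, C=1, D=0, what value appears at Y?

0

Propagate with n1 forced: n0=0, n1=0 [stuck-at-0], n2=0, n3=0, n4=0, n5=0, n6=0.
So Y = 0. (Same as the fault-free value — the fault is masked on this input.)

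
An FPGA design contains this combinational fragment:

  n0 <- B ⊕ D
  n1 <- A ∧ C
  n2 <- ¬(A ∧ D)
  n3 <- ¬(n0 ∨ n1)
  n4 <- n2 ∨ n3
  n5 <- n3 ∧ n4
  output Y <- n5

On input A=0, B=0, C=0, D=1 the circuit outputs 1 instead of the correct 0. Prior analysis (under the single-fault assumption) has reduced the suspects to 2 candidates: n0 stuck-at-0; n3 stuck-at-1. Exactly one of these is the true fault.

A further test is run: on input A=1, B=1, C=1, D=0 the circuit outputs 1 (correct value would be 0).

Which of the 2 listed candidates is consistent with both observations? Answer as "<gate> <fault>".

n3 stuck-at-1

Evaluate each candidate on input A=1, B=1, C=1, D=0:
  n0 stuck-at-0: n0=0 [stuck-at-0], n1=1, n2=1, n3=0, n4=1, n5=0 → 0 — eliminated
  n3 stuck-at-1: n0=1, n1=1, n2=1, n3=1 [stuck-at-1], n4=1, n5=1 → 1 — matches
Only n3 stuck-at-1 reproduces the observed 1.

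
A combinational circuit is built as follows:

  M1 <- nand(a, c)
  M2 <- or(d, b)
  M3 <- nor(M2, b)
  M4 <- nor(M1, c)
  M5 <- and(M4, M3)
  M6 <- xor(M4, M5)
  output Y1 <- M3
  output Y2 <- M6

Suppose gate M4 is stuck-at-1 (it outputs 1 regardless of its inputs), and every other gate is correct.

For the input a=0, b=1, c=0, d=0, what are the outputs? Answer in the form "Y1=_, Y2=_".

Y1=0, Y2=1

Propagate with M4 forced: M1=1, M2=1, M3=0, M4=1 [stuck-at-1], M5=0, M6=1.
So the outputs are Y1=0, Y2=1. (Without the fault they would be Y1=0, Y2=0.)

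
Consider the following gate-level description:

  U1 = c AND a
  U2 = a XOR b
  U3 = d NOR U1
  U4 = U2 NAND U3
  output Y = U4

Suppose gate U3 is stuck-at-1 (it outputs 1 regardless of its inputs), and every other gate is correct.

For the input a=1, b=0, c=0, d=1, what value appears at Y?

Propagate with U3 forced: U1=0, U2=1, U3=1 [stuck-at-1], U4=0.
So Y = 0. (Without the fault it would be 1.)

0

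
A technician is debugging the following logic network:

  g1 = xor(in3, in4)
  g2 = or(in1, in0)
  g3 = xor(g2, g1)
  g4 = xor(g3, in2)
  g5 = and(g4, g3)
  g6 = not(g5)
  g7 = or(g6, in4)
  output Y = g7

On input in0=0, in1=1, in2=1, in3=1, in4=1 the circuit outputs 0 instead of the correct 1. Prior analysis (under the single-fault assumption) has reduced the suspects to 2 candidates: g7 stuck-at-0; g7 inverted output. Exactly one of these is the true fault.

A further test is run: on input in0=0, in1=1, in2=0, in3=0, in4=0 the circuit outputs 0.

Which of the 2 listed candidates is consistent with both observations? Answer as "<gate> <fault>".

g7 stuck-at-0

Evaluate each candidate on input in0=0, in1=1, in2=0, in3=0, in4=0:
  g7 stuck-at-0: g1=0, g2=1, g3=1, g4=1, g5=1, g6=0, g7=0 [stuck-at-0] → 0 — matches
  g7 inverted output: g1=0, g2=1, g3=1, g4=1, g5=1, g6=0, g7=1 [inverted output] → 1 — eliminated
Only g7 stuck-at-0 reproduces the observed 0.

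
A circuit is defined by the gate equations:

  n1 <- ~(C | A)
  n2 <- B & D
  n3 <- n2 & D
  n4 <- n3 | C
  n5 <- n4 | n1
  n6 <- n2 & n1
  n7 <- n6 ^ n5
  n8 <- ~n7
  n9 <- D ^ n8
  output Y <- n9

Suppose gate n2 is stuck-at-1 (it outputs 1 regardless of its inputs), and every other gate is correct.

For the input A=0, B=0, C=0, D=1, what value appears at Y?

Propagate with n2 forced: n1=1, n2=1 [stuck-at-1], n3=1, n4=1, n5=1, n6=1, n7=0, n8=1, n9=0.
So Y = 0. (Without the fault it would be 1.)

0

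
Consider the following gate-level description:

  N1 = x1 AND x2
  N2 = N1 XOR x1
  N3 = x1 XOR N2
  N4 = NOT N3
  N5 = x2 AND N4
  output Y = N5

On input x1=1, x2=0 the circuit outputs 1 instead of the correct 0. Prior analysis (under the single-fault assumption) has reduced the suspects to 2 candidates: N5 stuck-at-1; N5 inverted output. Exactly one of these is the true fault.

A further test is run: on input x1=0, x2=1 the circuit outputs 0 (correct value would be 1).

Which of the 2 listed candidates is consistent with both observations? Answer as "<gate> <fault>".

Evaluate each candidate on input x1=0, x2=1:
  N5 stuck-at-1: N1=0, N2=0, N3=0, N4=1, N5=1 [stuck-at-1] → 1 — eliminated
  N5 inverted output: N1=0, N2=0, N3=0, N4=1, N5=0 [inverted output] → 0 — matches
Only N5 inverted output reproduces the observed 0.

N5 inverted output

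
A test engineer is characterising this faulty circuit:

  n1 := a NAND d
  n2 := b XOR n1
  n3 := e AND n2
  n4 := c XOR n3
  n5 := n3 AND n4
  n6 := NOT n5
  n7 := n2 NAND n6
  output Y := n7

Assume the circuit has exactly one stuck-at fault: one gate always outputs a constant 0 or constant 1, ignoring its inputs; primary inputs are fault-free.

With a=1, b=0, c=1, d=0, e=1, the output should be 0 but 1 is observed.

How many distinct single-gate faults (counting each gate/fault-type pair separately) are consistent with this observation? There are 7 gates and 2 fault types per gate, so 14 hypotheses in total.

6

Fault-free: n1=1, n2=1, n3=1, n4=0, n5=0, n6=1, n7=0 → 0. Observed 1.
  n1 stuck-at-0: output 1 ✓
  n1 stuck-at-1: output 0 ✗
  n2 stuck-at-0: output 1 ✓
  n2 stuck-at-1: output 0 ✗
  n3 stuck-at-0: output 0 ✗
  n3 stuck-at-1: output 0 ✗
  n4 stuck-at-0: output 0 ✗
  n4 stuck-at-1: output 1 ✓
  n5 stuck-at-0: output 0 ✗
  n5 stuck-at-1: output 1 ✓
  n6 stuck-at-0: output 1 ✓
  n6 stuck-at-1: output 0 ✗
  n7 stuck-at-0: output 0 ✗
  n7 stuck-at-1: output 1 ✓
Consistent faults: {n1 stuck-at-0, n2 stuck-at-0, n4 stuck-at-1, n5 stuck-at-1, n6 stuck-at-0, n7 stuck-at-1} — 6 in all.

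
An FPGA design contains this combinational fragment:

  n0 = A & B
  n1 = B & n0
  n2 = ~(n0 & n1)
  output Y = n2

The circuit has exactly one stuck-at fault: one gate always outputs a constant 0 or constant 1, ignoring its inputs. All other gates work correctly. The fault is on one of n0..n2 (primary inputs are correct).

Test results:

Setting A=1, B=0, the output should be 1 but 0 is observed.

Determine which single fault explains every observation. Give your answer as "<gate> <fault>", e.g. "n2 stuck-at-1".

Fault-free values for test 1 (A=1, B=0): n0=0, n1=0, n2=1, giving Y=1. Observed 0.
Test 1: faults giving observed 0 are {n2 stuck-at-0}.
Only n2 stuck-at-0 is consistent with every test.

n2 stuck-at-0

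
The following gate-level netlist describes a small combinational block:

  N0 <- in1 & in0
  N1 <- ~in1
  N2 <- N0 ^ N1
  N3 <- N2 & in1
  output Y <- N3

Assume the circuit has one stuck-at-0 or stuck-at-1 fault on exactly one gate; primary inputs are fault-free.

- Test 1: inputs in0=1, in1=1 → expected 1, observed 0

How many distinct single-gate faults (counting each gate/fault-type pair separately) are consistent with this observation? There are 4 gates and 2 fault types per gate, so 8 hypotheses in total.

Fault-free: N0=1, N1=0, N2=1, N3=1 → 1. Observed 0.
  N0 stuck-at-0: output 0 ✓
  N0 stuck-at-1: output 1 ✗
  N1 stuck-at-0: output 1 ✗
  N1 stuck-at-1: output 0 ✓
  N2 stuck-at-0: output 0 ✓
  N2 stuck-at-1: output 1 ✗
  N3 stuck-at-0: output 0 ✓
  N3 stuck-at-1: output 1 ✗
Consistent faults: {N0 stuck-at-0, N1 stuck-at-1, N2 stuck-at-0, N3 stuck-at-0} — 4 in all.

4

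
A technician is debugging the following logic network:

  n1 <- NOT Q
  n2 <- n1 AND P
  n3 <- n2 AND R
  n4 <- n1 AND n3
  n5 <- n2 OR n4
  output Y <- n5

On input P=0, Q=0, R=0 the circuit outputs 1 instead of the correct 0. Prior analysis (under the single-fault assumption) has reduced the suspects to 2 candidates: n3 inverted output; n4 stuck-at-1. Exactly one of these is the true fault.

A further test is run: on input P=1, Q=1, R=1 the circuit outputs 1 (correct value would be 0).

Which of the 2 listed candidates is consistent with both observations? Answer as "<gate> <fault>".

n4 stuck-at-1

Evaluate each candidate on input P=1, Q=1, R=1:
  n3 inverted output: n1=0, n2=0, n3=1 [inverted output], n4=0, n5=0 → 0 — eliminated
  n4 stuck-at-1: n1=0, n2=0, n3=0, n4=1 [stuck-at-1], n5=1 → 1 — matches
Only n4 stuck-at-1 reproduces the observed 1.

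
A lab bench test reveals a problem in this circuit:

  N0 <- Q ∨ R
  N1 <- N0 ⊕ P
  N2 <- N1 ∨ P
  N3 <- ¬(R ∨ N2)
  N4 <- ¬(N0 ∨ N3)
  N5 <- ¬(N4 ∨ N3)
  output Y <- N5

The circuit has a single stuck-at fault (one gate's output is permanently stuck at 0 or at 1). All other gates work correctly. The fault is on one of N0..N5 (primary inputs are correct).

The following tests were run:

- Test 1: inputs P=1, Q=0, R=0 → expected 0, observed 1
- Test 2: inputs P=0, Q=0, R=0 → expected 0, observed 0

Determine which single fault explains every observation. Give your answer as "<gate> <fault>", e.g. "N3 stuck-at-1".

Fault-free values for test 1 (P=1, Q=0, R=0): N0=0, N1=1, N2=1, N3=0, N4=1, N5=0, giving Y=0. Observed 1.
Test 1: faults giving observed 1 are {N0 stuck-at-1, N4 stuck-at-0, N5 stuck-at-1}.
Test 2 (P=0, Q=0, R=0): fault-free N0=0, N1=0, N2=0, N3=1, N4=0, N5=0 → 0; observed 0. Eliminates N0 stuck-at-1, N5 stuck-at-1.
Only N4 stuck-at-0 is consistent with every test.

N4 stuck-at-0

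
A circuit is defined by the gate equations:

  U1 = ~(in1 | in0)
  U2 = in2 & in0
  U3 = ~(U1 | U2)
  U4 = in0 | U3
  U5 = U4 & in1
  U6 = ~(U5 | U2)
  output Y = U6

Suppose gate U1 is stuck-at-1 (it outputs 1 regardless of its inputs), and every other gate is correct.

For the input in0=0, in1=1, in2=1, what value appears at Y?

Propagate with U1 forced: U1=1 [stuck-at-1], U2=0, U3=0, U4=0, U5=0, U6=1.
So Y = 1. (Without the fault it would be 0.)

1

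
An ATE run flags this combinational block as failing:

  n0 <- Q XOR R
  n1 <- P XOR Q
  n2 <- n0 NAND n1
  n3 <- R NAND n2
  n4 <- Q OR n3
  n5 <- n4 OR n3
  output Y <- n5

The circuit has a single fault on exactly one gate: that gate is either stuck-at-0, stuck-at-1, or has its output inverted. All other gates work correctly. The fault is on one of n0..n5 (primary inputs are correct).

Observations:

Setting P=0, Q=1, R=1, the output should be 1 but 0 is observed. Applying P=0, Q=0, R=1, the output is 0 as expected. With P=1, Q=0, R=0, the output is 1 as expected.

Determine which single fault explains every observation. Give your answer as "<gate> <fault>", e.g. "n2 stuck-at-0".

n4 stuck-at-0

Fault-free values for test 1 (P=0, Q=1, R=1): n0=0, n1=1, n2=1, n3=0, n4=1, n5=1, giving Y=1. Observed 0.
Test 1: faults giving observed 0 are {n4 stuck-at-0, n4 inverted output, n5 stuck-at-0, n5 inverted output}.
Test 2 (P=0, Q=0, R=1): fault-free n0=1, n1=0, n2=1, n3=0, n4=0, n5=0 → 0; observed 0. Eliminates n4 inverted output, n5 inverted output.
Test 3 (P=1, Q=0, R=0): fault-free n0=0, n1=1, n2=1, n3=1, n4=1, n5=1 → 1; observed 1. Eliminates n5 stuck-at-0.
Only n4 stuck-at-0 is consistent with every test.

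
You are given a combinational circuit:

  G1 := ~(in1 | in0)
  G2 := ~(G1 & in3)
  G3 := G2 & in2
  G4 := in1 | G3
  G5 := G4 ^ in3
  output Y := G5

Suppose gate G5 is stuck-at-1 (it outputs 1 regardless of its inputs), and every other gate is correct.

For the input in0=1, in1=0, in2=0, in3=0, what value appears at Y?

Propagate with G5 forced: G1=0, G2=1, G3=0, G4=0, G5=1 [stuck-at-1].
So Y = 1. (Without the fault it would be 0.)

1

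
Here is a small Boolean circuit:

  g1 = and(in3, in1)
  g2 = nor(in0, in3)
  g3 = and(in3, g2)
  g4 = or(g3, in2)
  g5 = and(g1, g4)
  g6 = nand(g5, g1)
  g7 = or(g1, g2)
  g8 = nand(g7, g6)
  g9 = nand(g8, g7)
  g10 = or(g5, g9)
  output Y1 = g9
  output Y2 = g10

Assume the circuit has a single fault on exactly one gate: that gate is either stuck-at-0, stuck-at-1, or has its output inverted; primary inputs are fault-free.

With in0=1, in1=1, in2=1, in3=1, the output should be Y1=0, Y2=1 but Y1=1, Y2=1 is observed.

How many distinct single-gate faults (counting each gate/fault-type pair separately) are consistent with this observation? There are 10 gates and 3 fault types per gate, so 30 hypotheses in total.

Fault-free: g1=1, g2=0, g3=0, g4=1, g5=1, g6=0, g7=1, g8=1, g9=0, g10=1 → Y1=0, Y2=1. Observed Y1=1, Y2=1.
  g1: stuck-at-0, inverted output ✓; others ✗
  g2: none of the 3 fault types match ✗
  g3: none of the 3 fault types match ✗
  g4: stuck-at-0, inverted output ✓; others ✗
  g5: stuck-at-0, inverted output ✓; others ✗
  g6: stuck-at-1, inverted output ✓; others ✗
  g7: stuck-at-0, inverted output ✓; others ✗
  g8: stuck-at-0, inverted output ✓; others ✗
  g9: stuck-at-1, inverted output ✓; others ✗
  g10: none of the 3 fault types match ✗
Consistent faults: {g1 stuck-at-0, g1 inverted output, g4 stuck-at-0, g4 inverted output, g5 stuck-at-0, g5 inverted output, g6 stuck-at-1, g6 inverted output, g7 stuck-at-0, g7 inverted output, g8 stuck-at-0, g8 inverted output, g9 stuck-at-1, g9 inverted output} — 14 in all.

14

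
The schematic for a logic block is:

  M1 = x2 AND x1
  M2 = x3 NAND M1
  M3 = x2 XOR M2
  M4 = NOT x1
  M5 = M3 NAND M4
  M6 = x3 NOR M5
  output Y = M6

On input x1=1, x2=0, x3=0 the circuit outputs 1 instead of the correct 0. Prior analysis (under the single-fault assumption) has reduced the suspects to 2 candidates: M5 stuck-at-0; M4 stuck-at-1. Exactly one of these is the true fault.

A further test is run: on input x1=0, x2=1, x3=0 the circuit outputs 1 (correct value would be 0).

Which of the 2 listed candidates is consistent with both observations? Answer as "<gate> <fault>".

Evaluate each candidate on input x1=0, x2=1, x3=0:
  M5 stuck-at-0: M1=0, M2=1, M3=0, M4=1, M5=0 [stuck-at-0], M6=1 → 1 — matches
  M4 stuck-at-1: M1=0, M2=1, M3=0, M4=1 [stuck-at-1], M5=1, M6=0 → 0 — eliminated
Only M5 stuck-at-0 reproduces the observed 1.

M5 stuck-at-0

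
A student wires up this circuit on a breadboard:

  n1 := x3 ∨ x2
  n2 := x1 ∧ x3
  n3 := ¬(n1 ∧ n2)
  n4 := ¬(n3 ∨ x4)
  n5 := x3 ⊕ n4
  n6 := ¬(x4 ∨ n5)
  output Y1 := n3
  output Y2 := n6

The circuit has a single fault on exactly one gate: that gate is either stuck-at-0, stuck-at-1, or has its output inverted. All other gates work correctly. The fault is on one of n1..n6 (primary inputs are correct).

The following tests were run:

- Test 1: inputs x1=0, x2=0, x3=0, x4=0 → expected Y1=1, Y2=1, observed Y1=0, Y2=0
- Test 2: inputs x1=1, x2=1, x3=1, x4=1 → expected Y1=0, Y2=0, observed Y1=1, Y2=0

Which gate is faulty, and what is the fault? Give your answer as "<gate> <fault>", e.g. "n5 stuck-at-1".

n3 inverted output

Fault-free values for test 1 (x1=0, x2=0, x3=0, x4=0): n1=0, n2=0, n3=1, n4=0, n5=0, n6=1, giving Y1=1, Y2=1. Observed Y1=0, Y2=0.
Test 1: faults giving observed Y1=0, Y2=0 are {n3 stuck-at-0, n3 inverted output}.
Test 2 (x1=1, x2=1, x3=1, x4=1): fault-free n1=1, n2=1, n3=0, n4=0, n5=1, n6=0 → Y1=0, Y2=0; observed Y1=1, Y2=0. Eliminates n3 stuck-at-0.
Only n3 inverted output is consistent with every test.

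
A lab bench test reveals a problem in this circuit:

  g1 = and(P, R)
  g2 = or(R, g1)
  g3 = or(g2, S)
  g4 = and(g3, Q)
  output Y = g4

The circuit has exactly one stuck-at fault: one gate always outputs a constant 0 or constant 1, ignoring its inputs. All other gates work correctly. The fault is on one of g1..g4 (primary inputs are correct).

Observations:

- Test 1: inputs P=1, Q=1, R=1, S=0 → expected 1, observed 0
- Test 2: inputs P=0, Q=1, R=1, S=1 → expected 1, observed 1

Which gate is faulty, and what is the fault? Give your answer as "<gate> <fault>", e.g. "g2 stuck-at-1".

g2 stuck-at-0

Fault-free values for test 1 (P=1, Q=1, R=1, S=0): g1=1, g2=1, g3=1, g4=1, giving Y=1. Observed 0.
Test 1: faults giving observed 0 are {g2 stuck-at-0, g3 stuck-at-0, g4 stuck-at-0}.
Test 2 (P=0, Q=1, R=1, S=1): fault-free g1=0, g2=1, g3=1, g4=1 → 1; observed 1. Eliminates g3 stuck-at-0, g4 stuck-at-0.
Only g2 stuck-at-0 is consistent with every test.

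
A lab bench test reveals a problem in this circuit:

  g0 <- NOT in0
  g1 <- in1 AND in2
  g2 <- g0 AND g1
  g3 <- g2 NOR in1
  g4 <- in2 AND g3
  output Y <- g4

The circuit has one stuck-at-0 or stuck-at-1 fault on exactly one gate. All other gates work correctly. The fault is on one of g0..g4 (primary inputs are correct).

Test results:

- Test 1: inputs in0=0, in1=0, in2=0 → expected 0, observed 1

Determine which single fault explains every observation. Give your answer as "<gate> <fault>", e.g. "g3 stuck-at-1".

Fault-free values for test 1 (in0=0, in1=0, in2=0): g0=1, g1=0, g2=0, g3=1, g4=0, giving Y=0. Observed 1.
Test 1: faults giving observed 1 are {g4 stuck-at-1}.
Only g4 stuck-at-1 is consistent with every test.

g4 stuck-at-1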